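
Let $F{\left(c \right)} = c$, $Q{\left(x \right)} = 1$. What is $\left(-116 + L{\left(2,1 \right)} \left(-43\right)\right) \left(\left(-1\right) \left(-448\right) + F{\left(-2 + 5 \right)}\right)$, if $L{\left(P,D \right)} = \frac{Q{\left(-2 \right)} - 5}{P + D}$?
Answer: $- \frac{79376}{3} \approx -26459.0$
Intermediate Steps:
$L{\left(P,D \right)} = - \frac{4}{D + P}$ ($L{\left(P,D \right)} = \frac{1 - 5}{P + D} = - \frac{4}{D + P}$)
$\left(-116 + L{\left(2,1 \right)} \left(-43\right)\right) \left(\left(-1\right) \left(-448\right) + F{\left(-2 + 5 \right)}\right) = \left(-116 + - \frac{4}{1 + 2} \left(-43\right)\right) \left(\left(-1\right) \left(-448\right) + \left(-2 + 5\right)\right) = \left(-116 + - \frac{4}{3} \left(-43\right)\right) \left(448 + 3\right) = \left(-116 + \left(-4\right) \frac{1}{3} \left(-43\right)\right) 451 = \left(-116 - - \frac{172}{3}\right) 451 = \left(-116 + \frac{172}{3}\right) 451 = \left(- \frac{176}{3}\right) 451 = - \frac{79376}{3}$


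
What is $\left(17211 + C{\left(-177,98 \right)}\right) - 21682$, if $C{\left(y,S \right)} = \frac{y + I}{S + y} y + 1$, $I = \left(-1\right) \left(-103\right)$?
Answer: $- \frac{366228}{79} \approx -4635.8$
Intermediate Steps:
$I = 103$
$C{\left(y,S \right)} = 1 + \frac{y \left(103 + y\right)}{S + y}$ ($C{\left(y,S \right)} = \frac{y + 103}{S + y} y + 1 = \frac{103 + y}{S + y} y + 1 = \frac{y \left(103 + y\right)}{S + y} + 1 = 1 + \frac{y \left(103 + y\right)}{S + y}$)
$\left(17211 + C{\left(-177,98 \right)}\right) - 21682 = \left(17211 + \frac{98 + \left(-177\right)^{2} + 104 \left(-177\right)}{98 - 177}\right) - 21682 = \left(17211 + \frac{98 + 31329 - 18408}{-79}\right) - 21682 = \left(17211 - \frac{13019}{79}\right) - 21682 = \frac{1346650}{79} - 21682 = - \frac{366228}{79}$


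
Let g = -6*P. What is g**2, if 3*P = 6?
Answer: 144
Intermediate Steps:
P = 2 (P = (1/3)*6 = 2)
g = -12 (g = -6*2 = -1*12 = -12)
g**2 = (-12)**2 = 144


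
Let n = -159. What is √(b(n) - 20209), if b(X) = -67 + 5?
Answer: I*√20271 ≈ 142.38*I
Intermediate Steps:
b(X) = -62
√(b(n) - 20209) = √(-62 - 20209) = √(-20271) = I*√20271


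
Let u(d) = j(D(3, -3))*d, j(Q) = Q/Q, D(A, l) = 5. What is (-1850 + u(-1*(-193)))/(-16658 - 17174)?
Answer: 1657/33832 ≈ 0.048977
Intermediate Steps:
j(Q) = 1
u(d) = d (u(d) = 1*d = d)
(-1850 + u(-1*(-193)))/(-16658 - 17174) = (-1850 - 1*(-193))/(-16658 - 17174) = (-1850 + 193)/(-33832) = -1657*(-1/33832) = 1657/33832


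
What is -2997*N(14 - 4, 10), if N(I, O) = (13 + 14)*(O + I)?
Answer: -1618380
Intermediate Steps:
N(I, O) = 27*I + 27*O (N(I, O) = 27*(I + O) = 27*I + 27*O)
-2997*N(14 - 4, 10) = -2997*(27*(14 - 4) + 27*10) = -2997*(27*10 + 270) = -2997*(270 + 270) = -2997*540 = -1618380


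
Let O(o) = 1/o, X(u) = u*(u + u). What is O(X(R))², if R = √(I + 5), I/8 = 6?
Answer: 1/11236 ≈ 8.9000e-5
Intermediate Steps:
I = 48 (I = 8*6 = 48)
R = √53 (R = √(48 + 5) = √53 ≈ 7.2801)
X(u) = 2*u² (X(u) = u*(2*u) = 2*u²)
O(X(R))² = (1/(2*(√53)²))² = (1/(2*53))² = (1/106)² = 1/11236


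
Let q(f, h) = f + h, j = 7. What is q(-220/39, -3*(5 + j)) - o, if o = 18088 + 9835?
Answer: -1090621/39 ≈ -27965.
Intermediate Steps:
o = 27923
q(-220/39, -3*(5 + j)) - o = (-220/39 - 3*(5 + 7)) - 1*27923 = (-220*1/39 - 3*12) - 27923 = (-220/39 - 36) - 27923 = -1624/39 - 27923 = -1090621/39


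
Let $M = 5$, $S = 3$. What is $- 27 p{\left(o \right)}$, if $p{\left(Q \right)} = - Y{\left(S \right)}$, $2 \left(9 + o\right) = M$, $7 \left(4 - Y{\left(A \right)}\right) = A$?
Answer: $\frac{675}{7} \approx 96.429$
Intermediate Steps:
$Y{\left(A \right)} = 4 - \frac{A}{7}$
$o = - \frac{13}{2}$ ($o = -9 + \frac{1}{2} \cdot 5 = -9 + \frac{5}{2} = - \frac{13}{2} \approx -6.5$)
$p{\left(Q \right)} = - \frac{25}{7}$ ($p{\left(Q \right)} = - (4 - \frac{3}{7}) = \left(-1\right) \frac{25}{7} = - \frac{25}{7}$)
$- 27 p{\left(o \right)} = \left(-27\right) \left(- \frac{25}{7}\right) = \frac{675}{7}$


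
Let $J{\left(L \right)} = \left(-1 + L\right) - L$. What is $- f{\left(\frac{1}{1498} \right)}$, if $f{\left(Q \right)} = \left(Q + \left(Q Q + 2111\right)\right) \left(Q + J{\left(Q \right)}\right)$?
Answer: $\frac{7091429632671}{3361517992} \approx 2109.6$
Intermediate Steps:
$J{\left(L \right)} = -1$
$f{\left(Q \right)} = \left(-1 + Q\right) \left(2111 + Q + Q^{2}\right)$ ($f{\left(Q \right)} = \left(Q + \left(Q Q + 2111\right)\right) \left(Q - 1\right) = \left(Q + \left(Q^{2} + 2111\right)\right) \left(-1 + Q\right) = \left(Q + \left(2111 + Q^{2}\right)\right) \left(-1 + Q\right) = \left(2111 + Q + Q^{2}\right) \left(-1 + Q\right) = \left(-1 + Q\right) \left(2111 + Q + Q^{2}\right)$)
$- f{\left(\frac{1}{1498} \right)} = - (-2111 + \left(\frac{1}{1498}\right)^{3} + \frac{2110}{1498}) = - (-2111 + \left(\frac{1}{1498}\right)^{3} + 2110 \cdot \frac{1}{1498}) = - (-2111 + \frac{1}{3361517992} + \frac{1055}{749}) = \left(-1\right) \left(- \frac{7091429632671}{3361517992}\right) = \frac{7091429632671}{3361517992}$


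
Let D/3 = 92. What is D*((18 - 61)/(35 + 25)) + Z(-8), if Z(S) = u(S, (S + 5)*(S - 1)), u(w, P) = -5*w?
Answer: -789/5 ≈ -157.80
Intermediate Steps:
D = 276 (D = 3*92 = 276)
Z(S) = -5*S
D*((18 - 61)/(35 + 25)) + Z(-8) = 276*((18 - 61)/(35 + 25)) - 5*(-8) = 276*(-43/60) + 40 = -989/5 + 40 = -789/5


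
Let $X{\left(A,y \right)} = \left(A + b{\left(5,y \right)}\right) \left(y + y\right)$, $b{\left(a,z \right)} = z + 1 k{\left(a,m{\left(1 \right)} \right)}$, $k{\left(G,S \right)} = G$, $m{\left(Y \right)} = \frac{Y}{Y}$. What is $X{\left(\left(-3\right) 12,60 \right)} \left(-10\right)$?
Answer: $-34800$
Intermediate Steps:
$m{\left(Y \right)} = 1$
$b{\left(a,z \right)} = a + z$ ($b{\left(a,z \right)} = z + 1 a = z + a = a + z$)
$X{\left(A,y \right)} = 2 y \left(5 + A + y\right)$ ($X{\left(A,y \right)} = \left(A + \left(5 + y\right)\right) \left(y + y\right) = \left(5 + A + y\right) 2 y = 2 y \left(5 + A + y\right)$)
$X{\left(\left(-3\right) 12,60 \right)} \left(-10\right) = 2 \cdot 60 \left(5 - 36 + 60\right) \left(-10\right) = 2 \cdot 60 \cdot 29 \left(-10\right) = 3480 \left(-10\right) = -34800$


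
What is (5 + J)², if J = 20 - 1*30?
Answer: 25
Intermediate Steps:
J = -10 (J = 20 - 30 = -10)
(5 + J)² = (5 - 10)² = (-5)² = 25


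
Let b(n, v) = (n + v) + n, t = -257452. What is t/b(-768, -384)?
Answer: 64363/480 ≈ 134.09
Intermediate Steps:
b(n, v) = v + 2*n
t/b(-768, -384) = -257452/(-384 + 2*(-768)) = -257452/(-384 - 1536) = -257452/(-1920) = -257452*(-1/1920) = 64363/480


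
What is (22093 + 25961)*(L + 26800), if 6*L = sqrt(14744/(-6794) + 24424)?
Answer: 1287847200 + 48054*sqrt(7828287987)/3397 ≈ 1.2891e+9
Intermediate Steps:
L = sqrt(7828287987)/3397 (L = sqrt(14744/(-6794) + 24424)/6 = sqrt(14744*(-1/6794) + 24424)/6 = sqrt(-7372/3397 + 24424)/6 = sqrt(82960956/3397)/6 = (6*sqrt(7828287987)/3397)/6 = sqrt(7828287987)/3397 ≈ 26.046)
(22093 + 25961)*(L + 26800) = (22093 + 25961)*(sqrt(7828287987)/3397 + 26800) = 48054*(26800 + sqrt(7828287987)/3397) = 1287847200 + 48054*sqrt(7828287987)/3397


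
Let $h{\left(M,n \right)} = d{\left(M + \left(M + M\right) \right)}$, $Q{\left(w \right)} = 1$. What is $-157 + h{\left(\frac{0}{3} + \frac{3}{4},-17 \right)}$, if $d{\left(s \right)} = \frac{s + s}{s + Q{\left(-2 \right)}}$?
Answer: $- \frac{2023}{13} \approx -155.62$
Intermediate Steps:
$d{\left(s \right)} = \frac{2 s}{1 + s}$ ($d{\left(s \right)} = \frac{s + s}{s + 1} = \frac{2 s}{1 + s}$)
$h{\left(M,n \right)} = \frac{6 M}{1 + 3 M}$ ($h{\left(M,n \right)} = \frac{2 \left(M + \left(M + M\right)\right)}{1 + \left(M + \left(M + M\right)\right)} = \frac{2 \left(M + 2 M\right)}{1 + \left(M + 2 M\right)} = \frac{2 \cdot 3 M}{1 + 3 M} = \frac{6 M}{1 + 3 M}$)
$-157 + h{\left(\frac{0}{3} + \frac{3}{4},-17 \right)} = -157 + \frac{6 \left(\frac{0}{3} + \frac{3}{4}\right)}{1 + 3 \left(\frac{0}{3} + \frac{3}{4}\right)} = -157 + \frac{6 \left(0 \cdot \frac{1}{3} + 3 \cdot \frac{1}{4}\right)}{1 + 3 \left(0 \cdot \frac{1}{3} + 3 \cdot \frac{1}{4}\right)} = -157 + \frac{6 \left(0 + \frac{3}{4}\right)}{1 + 3 \left(0 + \frac{3}{4}\right)} = -157 + 6 \cdot \frac{3}{4} \frac{1}{1 + 3 \cdot \frac{3}{4}} = -157 + 6 \cdot \frac{3}{4} \frac{1}{1 + \frac{9}{4}} = -157 + 6 \cdot \frac{3}{4} \frac{1}{\frac{13}{4}} = -157 + 6 \cdot \frac{3}{4} \cdot \frac{4}{13} = -157 + \frac{18}{13} = - \frac{2023}{13}$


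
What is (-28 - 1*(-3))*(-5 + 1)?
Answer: 100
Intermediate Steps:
(-28 - 1*(-3))*(-5 + 1) = (-28 + 3)*(-4) = -25*(-4) = 100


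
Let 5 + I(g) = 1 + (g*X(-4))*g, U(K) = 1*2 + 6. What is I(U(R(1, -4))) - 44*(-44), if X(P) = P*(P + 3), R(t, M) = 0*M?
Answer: 2188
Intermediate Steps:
R(t, M) = 0
X(P) = P*(3 + P)
U(K) = 8 (U(K) = 2 + 6 = 8)
I(g) = -4 + 4*g² (I(g) = -5 + (1 + (g*(-4*(3 - 4)))*g) = -5 + (1 + (g*(-4*(-1)))*g) = -5 + (1 + (g*4)*g) = -5 + (1 + (4*g)*g) = -5 + (1 + 4*g²) = -4 + 4*g²)
I(U(R(1, -4))) - 44*(-44) = (-4 + 4*8²) - 44*(-44) = (-4 + 4*64) + 1936 = (-4 + 256) + 1936 = 252 + 1936 = 2188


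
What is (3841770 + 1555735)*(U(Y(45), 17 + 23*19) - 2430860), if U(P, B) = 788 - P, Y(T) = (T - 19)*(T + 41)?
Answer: -13128394591540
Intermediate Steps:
Y(T) = (-19 + T)*(41 + T)
(3841770 + 1555735)*(U(Y(45), 17 + 23*19) - 2430860) = (3841770 + 1555735)*((788 - (-779 + 45² + 22*45)) - 2430860) = 5397505*((788 - (-779 + 2025 + 990)) - 2430860) = 5397505*((788 - 1*2236) - 2430860) = 5397505*((788 - 2236) - 2430860) = 5397505*(-1448 - 2430860) = 5397505*(-2432308) = -13128394591540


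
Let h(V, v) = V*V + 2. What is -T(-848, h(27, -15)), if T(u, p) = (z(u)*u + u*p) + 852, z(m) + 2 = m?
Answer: -101764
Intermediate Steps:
z(m) = -2 + m
h(V, v) = 2 + V**2 (h(V, v) = V**2 + 2 = 2 + V**2)
T(u, p) = 852 + p*u + u*(-2 + u) (T(u, p) = ((-2 + u)*u + u*p) + 852 = (u*(-2 + u) + p*u) + 852 = (p*u + u*(-2 + u)) + 852 = 852 + p*u + u*(-2 + u))
-T(-848, h(27, -15)) = -(852 + (2 + 27**2)*(-848) - 848*(-2 - 848)) = -(852 + (2 + 729)*(-848) - 848*(-850)) = -(852 + 731*(-848) + 720800) = -(852 - 619888 + 720800) = -1*101764 = -101764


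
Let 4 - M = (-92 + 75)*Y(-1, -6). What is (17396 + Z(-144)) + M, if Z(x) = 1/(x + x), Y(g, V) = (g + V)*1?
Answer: 4976927/288 ≈ 17281.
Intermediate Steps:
Y(g, V) = V + g (Y(g, V) = (V + g)*1 = V + g)
Z(x) = 1/(2*x)
M = -115 (M = 4 - (-92 + 75)*(-6 - 1) = 4 - (-17)*(-7) = 4 - 1*119 = 4 - 119 = -115)
(17396 + Z(-144)) + M = (17396 + (½)/(-144)) - 115 = (17396 + (½)*(-1/144)) - 115 = (17396 - 1/288) - 115 = 5010047/288 - 115 = 4976927/288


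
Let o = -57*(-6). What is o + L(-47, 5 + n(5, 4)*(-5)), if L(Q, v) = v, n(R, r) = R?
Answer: 322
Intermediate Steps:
o = 342
o + L(-47, 5 + n(5, 4)*(-5)) = 342 + (5 + 5*(-5)) = 342 + (5 - 25) = 342 - 20 = 322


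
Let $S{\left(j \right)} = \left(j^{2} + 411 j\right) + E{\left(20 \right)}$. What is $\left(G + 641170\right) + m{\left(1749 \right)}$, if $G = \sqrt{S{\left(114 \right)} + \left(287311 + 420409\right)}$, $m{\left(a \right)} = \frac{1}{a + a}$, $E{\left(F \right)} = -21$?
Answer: $\frac{2242812661}{3498} + \sqrt{767549} \approx 6.4205 \cdot 10^{5}$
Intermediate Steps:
$m{\left(a \right)} = \frac{1}{2 a}$
$S{\left(j \right)} = -21 + j^{2} + 411 j$ ($S{\left(j \right)} = \left(j^{2} + 411 j\right) - 21 = -21 + j^{2} + 411 j$)
$G = \sqrt{767549}$ ($G = \sqrt{\left(-21 + 114^{2} + 411 \cdot 114\right) + \left(287311 + 420409\right)} = \sqrt{\left(-21 + 12996 + 46854\right) + 707720} = \sqrt{59829 + 707720} = \sqrt{767549} \approx 876.1$)
$\left(G + 641170\right) + m{\left(1749 \right)} = \left(\sqrt{767549} + 641170\right) + \frac{1}{2 \cdot 1749} = \left(641170 + \sqrt{767549}\right) + \frac{1}{2} \cdot \frac{1}{1749} = \left(641170 + \sqrt{767549}\right) + \frac{1}{3498} = \frac{2242812661}{3498} + \sqrt{767549}$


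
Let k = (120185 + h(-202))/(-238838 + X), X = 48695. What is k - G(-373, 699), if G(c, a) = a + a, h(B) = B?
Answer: -265939897/190143 ≈ -1398.6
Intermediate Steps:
G(c, a) = 2*a
k = -119983/190143 (k = (120185 - 202)/(-238838 + 48695) = 119983/(-190143) = 119983*(-1/190143) = -119983/190143 ≈ -0.63101)
k - G(-373, 699) = -119983/190143 - 2*699 = -119983/190143 - 1*1398 = -119983/190143 - 1398 = -265939897/190143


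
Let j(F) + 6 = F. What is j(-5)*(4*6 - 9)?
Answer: -165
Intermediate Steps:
j(F) = -6 + F
j(-5)*(4*6 - 9) = (-6 - 5)*(4*6 - 9) = -11*(24 - 9) = -11*15 = -165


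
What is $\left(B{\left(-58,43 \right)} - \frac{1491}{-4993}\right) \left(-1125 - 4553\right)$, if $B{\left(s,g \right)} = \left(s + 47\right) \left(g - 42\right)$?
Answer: $\frac{303386896}{4993} \approx 60762.0$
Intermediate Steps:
$B{\left(s,g \right)} = \left(-42 + g\right) \left(47 + s\right)$ ($B{\left(s,g \right)} = \left(47 + s\right) \left(-42 + g\right) = \left(-42 + g\right) \left(47 + s\right)$)
$\left(B{\left(-58,43 \right)} - \frac{1491}{-4993}\right) \left(-1125 - 4553\right) = \left(\left(-1974 - -2436 + 47 \cdot 43 + 43 \left(-58\right)\right) - \frac{1491}{-4993}\right) \left(-1125 - 4553\right) = \left(\left(-1974 + 2436 + 2021 - 2494\right) - - \frac{1491}{4993}\right) \left(-5678\right) = \left(-11 + \frac{1491}{4993}\right) \left(-5678\right) = \left(- \frac{53432}{4993}\right) \left(-5678\right) = \frac{303386896}{4993}$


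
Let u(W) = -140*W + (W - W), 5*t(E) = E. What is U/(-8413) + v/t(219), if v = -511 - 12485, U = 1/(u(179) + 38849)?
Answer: -2512708522693/8468500561 ≈ -296.71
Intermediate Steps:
t(E) = E/5
u(W) = -140*W (u(W) = -140*W + 0 = -140*W)
U = 1/13789 (U = 1/(-140*179 + 38849) = 1/(-25060 + 38849) = 1/13789 ≈ 7.2522e-5)
v = -12996
U/(-8413) + v/t(219) = (1/13789)/(-8413) - 12996/((⅕)*219) = (1/13789)*(-1/8413) - 12996/219/5 = -1/116006857 - 12996*5/219 = -1/116006857 - 21660/73 = -2512708522693/8468500561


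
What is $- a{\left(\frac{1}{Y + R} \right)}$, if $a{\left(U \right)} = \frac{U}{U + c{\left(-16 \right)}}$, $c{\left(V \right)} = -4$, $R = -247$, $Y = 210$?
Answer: $- \frac{1}{149} \approx -0.0067114$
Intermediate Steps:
$a{\left(U \right)} = \frac{U}{-4 + U}$ ($a{\left(U \right)} = \frac{U}{U - 4} = \frac{U}{-4 + U}$)
$- a{\left(\frac{1}{Y + R} \right)} = - \frac{1}{\left(210 - 247\right) \left(-4 + \frac{1}{210 - 247}\right)} = - \frac{1}{\left(-37\right) \left(-4 + \frac{1}{-37}\right)} = - \frac{-1}{37 \left(-4 - \frac{1}{37}\right)} = - \frac{-1}{37 \left(- \frac{149}{37}\right)} = - \frac{\left(-1\right) \left(-37\right)}{37 \cdot 149} = \left(-1\right) \frac{1}{149} = - \frac{1}{149}$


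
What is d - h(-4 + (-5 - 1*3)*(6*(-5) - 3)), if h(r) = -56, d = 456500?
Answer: 456556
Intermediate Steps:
d - h(-4 + (-5 - 1*3)*(6*(-5) - 3)) = 456500 - 1*(-56) = 456500 + 56 = 456556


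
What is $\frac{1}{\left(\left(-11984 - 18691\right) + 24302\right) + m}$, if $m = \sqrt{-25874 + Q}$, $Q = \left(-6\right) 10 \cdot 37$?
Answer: $- \frac{6373}{40643223} - \frac{i \sqrt{28094}}{40643223} \approx -0.0001568 - 4.124 \cdot 10^{-6} i$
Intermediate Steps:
$Q = -2220$ ($Q = \left(-60\right) 37 = -2220$)
$m = i \sqrt{28094}$ ($m = \sqrt{-25874 - 2220} = \sqrt{-28094} = i \sqrt{28094} \approx 167.61 i$)
$\frac{1}{\left(\left(-11984 - 18691\right) + 24302\right) + m} = \frac{1}{\left(\left(-11984 - 18691\right) + 24302\right) + i \sqrt{28094}} = \frac{1}{\left(-30675 + 24302\right) + i \sqrt{28094}} = \frac{1}{-6373 + i \sqrt{28094}}$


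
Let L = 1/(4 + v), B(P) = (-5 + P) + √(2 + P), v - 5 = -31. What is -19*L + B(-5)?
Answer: -201/22 + I*√3 ≈ -9.1364 + 1.732*I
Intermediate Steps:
v = -26 (v = 5 - 31 = -26)
B(P) = -5 + P + √(2 + P)
L = -1/22 (L = 1/(4 - 26) = 1/(-22) = -1/22 ≈ -0.045455)
-19*L + B(-5) = -19*(-1/22) + (-5 - 5 + √(2 - 5)) = 19/22 + (-5 - 5 + √(-3)) = 19/22 + (-5 - 5 + I*√3) = 19/22 + (-10 + I*√3) = -201/22 + I*√3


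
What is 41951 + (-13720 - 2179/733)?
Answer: 20691144/733 ≈ 28228.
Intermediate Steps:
41951 + (-13720 - 2179/733) = 41951 - 10058939/733 = 20691144/733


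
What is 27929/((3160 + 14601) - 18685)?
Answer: -2539/84 ≈ -30.226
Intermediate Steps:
27929/((3160 + 14601) - 18685) = 27929/(17761 - 18685) = 27929/(-924) = 27929*(-1/924) = -2539/84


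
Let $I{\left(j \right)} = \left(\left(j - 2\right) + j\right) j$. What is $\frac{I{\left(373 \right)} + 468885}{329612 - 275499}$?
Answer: $\frac{746397}{54113} \approx 13.793$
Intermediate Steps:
$I{\left(j \right)} = j \left(-2 + 2 j\right)$ ($I{\left(j \right)} = \left(\left(-2 + j\right) + j\right) j = \left(-2 + 2 j\right) j = j \left(-2 + 2 j\right)$)
$\frac{I{\left(373 \right)} + 468885}{329612 - 275499} = \frac{2 \cdot 373 \left(-1 + 373\right) + 468885}{329612 - 275499} = \frac{2 \cdot 373 \cdot 372 + 468885}{54113} = \left(277512 + 468885\right) \frac{1}{54113} = 746397 \cdot \frac{1}{54113} = \frac{746397}{54113}$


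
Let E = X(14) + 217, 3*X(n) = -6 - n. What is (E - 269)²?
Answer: 30976/9 ≈ 3441.8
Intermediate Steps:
X(n) = -2 - n/3 (X(n) = (-6 - n)/3 = -2 - n/3)
E = 631/3 (E = (-2 - ⅓*14) + 217 = (-2 - 14/3) + 217 = -20/3 + 217 = 631/3 ≈ 210.33)
(E - 269)² = (631/3 - 269)² = (-176/3)² = 30976/9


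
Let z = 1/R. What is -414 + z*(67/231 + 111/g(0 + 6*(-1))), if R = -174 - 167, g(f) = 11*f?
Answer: -65221745/157542 ≈ -414.00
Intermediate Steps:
R = -341
z = -1/341 (z = 1/(-341) = -1/341 ≈ -0.0029326)
-414 + z*(67/231 + 111/g(0 + 6*(-1))) = -414 - (67/231 + 111/((11*(0 + 6*(-1)))))/341 = -414 - (67*(1/231) + 111/((11*(0 - 6))))/341 = -414 - (67/231 + 111/((11*(-6))))/341 = -414 - (67/231 + 111/(-66))/341 = -414 - (67/231 + 111*(-1/66))/341 = -414 - (67/231 - 37/22)/341 = -414 - 1/341*(-643/462) = -414 + 643/157542 = -65221745/157542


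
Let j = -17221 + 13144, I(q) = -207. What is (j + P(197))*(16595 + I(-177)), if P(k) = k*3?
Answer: -57128568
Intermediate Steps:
P(k) = 3*k
j = -4077
(j + P(197))*(16595 + I(-177)) = (-4077 + 3*197)*(16595 - 207) = (-4077 + 591)*16388 = -3486*16388 = -57128568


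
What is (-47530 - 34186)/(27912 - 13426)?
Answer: -40858/7243 ≈ -5.6410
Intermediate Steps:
(-47530 - 34186)/(27912 - 13426) = -81716/14486 = -81716*1/14486 = -40858/7243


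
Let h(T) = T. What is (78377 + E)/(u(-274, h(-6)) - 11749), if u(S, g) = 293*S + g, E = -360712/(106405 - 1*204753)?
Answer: -1927145477/2262913719 ≈ -0.85162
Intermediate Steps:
E = 90178/24587 (E = -360712/(106405 - 204753) = -360712/(-98348) = -360712*(-1/98348) = 90178/24587 ≈ 3.6677)
u(S, g) = g + 293*S
(78377 + E)/(u(-274, h(-6)) - 11749) = (78377 + 90178/24587)/((-6 + 293*(-274)) - 11749) = 1927145477/(24587*((-6 - 80282) - 11749)) = 1927145477/(24587*(-80288 - 11749)) = (1927145477/24587)/(-92037) = (1927145477/24587)*(-1/92037) = -1927145477/2262913719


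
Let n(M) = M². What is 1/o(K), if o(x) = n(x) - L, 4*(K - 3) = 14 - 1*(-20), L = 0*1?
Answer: 4/529 ≈ 0.0075614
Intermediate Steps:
L = 0
K = 23/2 (K = 3 + (14 - 1*(-20))/4 = 3 + (14 + 20)/4 = 3 + (¼)*34 = 3 + 17/2 = 23/2 ≈ 11.500)
o(x) = x² (o(x) = x² - 1*0 = x² + 0 = x²)
1/o(K) = 1/((23/2)²) = 1/(529/4) = 4/529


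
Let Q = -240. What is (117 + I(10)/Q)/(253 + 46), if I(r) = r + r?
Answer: 61/156 ≈ 0.39103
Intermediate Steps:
I(r) = 2*r
(117 + I(10)/Q)/(253 + 46) = (117 + (2*10)/(-240))/(253 + 46) = (117 + 20*(-1/240))/299 = (117 - 1/12)*(1/299) = (1403/12)*(1/299) = 61/156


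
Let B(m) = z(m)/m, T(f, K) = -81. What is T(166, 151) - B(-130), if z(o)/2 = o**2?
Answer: 179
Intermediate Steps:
z(o) = 2*o**2
B(m) = 2*m (B(m) = (2*m**2)/m = 2*m)
T(166, 151) - B(-130) = -81 - 2*(-130) = -81 - 1*(-260) = -81 + 260 = 179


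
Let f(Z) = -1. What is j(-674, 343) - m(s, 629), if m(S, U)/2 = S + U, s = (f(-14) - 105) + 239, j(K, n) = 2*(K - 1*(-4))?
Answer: -2864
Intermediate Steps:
j(K, n) = 8 + 2*K (j(K, n) = 2*(K + 4) = 2*(4 + K) = 8 + 2*K)
s = 133 (s = (-1 - 105) + 239 = -106 + 239 = 133)
m(S, U) = 2*S + 2*U (m(S, U) = 2*(S + U) = 2*S + 2*U)
j(-674, 343) - m(s, 629) = (8 + 2*(-674)) - (2*133 + 2*629) = (8 - 1348) - (266 + 1258) = -1340 - 1*1524 = -1340 - 1524 = -2864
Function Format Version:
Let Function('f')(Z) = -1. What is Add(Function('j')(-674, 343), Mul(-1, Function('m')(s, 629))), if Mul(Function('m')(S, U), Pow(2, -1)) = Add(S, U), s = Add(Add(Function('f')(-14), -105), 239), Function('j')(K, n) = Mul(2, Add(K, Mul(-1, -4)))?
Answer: -2864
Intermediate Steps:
Function('j')(K, n) = Add(8, Mul(2, K)) (Function('j')(K, n) = Mul(2, Add(K, 4)) = Mul(2, Add(4, K)) = Add(8, Mul(2, K)))
s = 133 (s = Add(Add(-1, -105), 239) = Add(-106, 239) = 133)
Function('m')(S, U) = Add(Mul(2, S), Mul(2, U)) (Function('m')(S, U) = Mul(2, Add(S, U)) = Add(Mul(2, S), Mul(2, U)))
Add(Function('j')(-674, 343), Mul(-1, Function('m')(s, 629))) = Add(Add(8, Mul(2, -674)), Mul(-1, Add(Mul(2, 133), Mul(2, 629)))) = Add(Add(8, -1348), Mul(-1, Add(266, 1258))) = Add(-1340, Mul(-1, 1524)) = Add(-1340, -1524) = -2864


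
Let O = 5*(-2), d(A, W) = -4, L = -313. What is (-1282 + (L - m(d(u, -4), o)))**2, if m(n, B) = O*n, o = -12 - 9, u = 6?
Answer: 2673225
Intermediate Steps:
o = -21
O = -10
m(n, B) = -10*n
(-1282 + (L - m(d(u, -4), o)))**2 = (-1282 + (-313 - (-10)*(-4)))**2 = (-1282 + (-313 - 1*40))**2 = (-1282 + (-313 - 40))**2 = (-1282 - 353)**2 = (-1635)**2 = 2673225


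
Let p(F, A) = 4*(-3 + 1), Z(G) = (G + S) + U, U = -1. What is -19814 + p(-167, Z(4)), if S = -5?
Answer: -19822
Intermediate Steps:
Z(G) = -6 + G (Z(G) = (G - 5) - 1 = (-5 + G) - 1 = -6 + G)
p(F, A) = -8 (p(F, A) = 4*(-2) = -8)
-19814 + p(-167, Z(4)) = -19814 - 8 = -19822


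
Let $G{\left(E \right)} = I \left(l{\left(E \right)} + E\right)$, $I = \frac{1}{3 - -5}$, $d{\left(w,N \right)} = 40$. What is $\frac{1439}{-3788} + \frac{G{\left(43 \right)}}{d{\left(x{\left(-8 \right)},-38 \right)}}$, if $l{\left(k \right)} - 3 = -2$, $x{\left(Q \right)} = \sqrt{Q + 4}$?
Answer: $- \frac{18363}{75760} \approx -0.24238$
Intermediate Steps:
$x{\left(Q \right)} = \sqrt{4 + Q}$
$l{\left(k \right)} = 1$ ($l{\left(k \right)} = 3 - 2 = 1$)
$I = \frac{1}{8}$ ($I = \frac{1}{3 + 5} = \frac{1}{8} \approx 0.125$)
$G{\left(E \right)} = \frac{1}{8} + \frac{E}{8}$ ($G{\left(E \right)} = \frac{1 + E}{8} = \frac{1}{8} + \frac{E}{8}$)
$\frac{1439}{-3788} + \frac{G{\left(43 \right)}}{d{\left(x{\left(-8 \right)},-38 \right)}} = \frac{1439}{-3788} + \frac{\frac{1}{8} + \frac{1}{8} \cdot 43}{40} = 1439 \left(- \frac{1}{3788}\right) + \left(\frac{1}{8} + \frac{43}{8}\right) \frac{1}{40} = - \frac{1439}{3788} + \frac{11}{2} \cdot \frac{1}{40} = - \frac{1439}{3788} + \frac{11}{80} = - \frac{18363}{75760}$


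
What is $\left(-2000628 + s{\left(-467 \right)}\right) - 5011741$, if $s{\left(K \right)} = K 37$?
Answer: $-7029648$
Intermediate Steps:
$s{\left(K \right)} = 37 K$
$\left(-2000628 + s{\left(-467 \right)}\right) - 5011741 = \left(-2000628 + 37 \left(-467\right)\right) - 5011741 = \left(-2000628 - 17279\right) - 5011741 = -2017907 - 5011741 = -7029648$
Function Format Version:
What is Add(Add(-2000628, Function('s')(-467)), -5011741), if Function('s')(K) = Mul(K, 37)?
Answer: -7029648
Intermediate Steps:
Function('s')(K) = Mul(37, K)
Add(Add(-2000628, Function('s')(-467)), -5011741) = Add(Add(-2000628, Mul(37, -467)), -5011741) = Add(Add(-2000628, -17279), -5011741) = Add(-2017907, -5011741) = -7029648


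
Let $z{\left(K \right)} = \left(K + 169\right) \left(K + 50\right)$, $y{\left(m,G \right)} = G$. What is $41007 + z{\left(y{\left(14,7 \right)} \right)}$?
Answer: $51039$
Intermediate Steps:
$z{\left(K \right)} = \left(50 + K\right) \left(169 + K\right)$ ($z{\left(K \right)} = \left(169 + K\right) \left(50 + K\right) = \left(50 + K\right) \left(169 + K\right)$)
$41007 + z{\left(y{\left(14,7 \right)} \right)} = 41007 + \left(8450 + 7^{2} + 219 \cdot 7\right) = 41007 + \left(8450 + 49 + 1533\right) = 41007 + 10032 = 51039$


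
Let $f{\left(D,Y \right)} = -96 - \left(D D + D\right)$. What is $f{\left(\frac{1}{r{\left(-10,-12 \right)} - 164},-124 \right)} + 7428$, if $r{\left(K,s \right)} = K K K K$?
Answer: $\frac{709348231635}{96746896} \approx 7332.0$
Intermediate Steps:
$r{\left(K,s \right)} = K^{4}$ ($r{\left(K,s \right)} = K K^{2} K = K K^{3} = K^{4}$)
$f{\left(D,Y \right)} = -96 - D - D^{2}$ ($f{\left(D,Y \right)} = -96 - \left(D^{2} + D\right) = -96 - \left(D + D^{2}\right) = -96 - D - D^{2}$)
$f{\left(\frac{1}{r{\left(-10,-12 \right)} - 164},-124 \right)} + 7428 = \left(-96 - \frac{1}{\left(-10\right)^{4} - 164} - \left(\frac{1}{\left(-10\right)^{4} - 164}\right)^{2}\right) + 7428 = \left(-96 - \frac{1}{10000 - 164} - \left(\frac{1}{10000 - 164}\right)^{2}\right) + 7428 = \left(-96 - \frac{1}{9836} - \left(\frac{1}{9836}\right)^{2}\right) + 7428 = \left(-96 - \frac{1}{9836} - \frac{1}{96746896}\right) + 7428 = - \frac{9287711853}{96746896} + 7428 = \frac{709348231635}{96746896}$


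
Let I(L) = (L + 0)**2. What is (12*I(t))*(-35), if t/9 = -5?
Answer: -850500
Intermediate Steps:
t = -45 (t = 9*(-5) = -45)
I(L) = L**2
(12*I(t))*(-35) = (12*(-45)**2)*(-35) = (12*2025)*(-35) = 24300*(-35) = -850500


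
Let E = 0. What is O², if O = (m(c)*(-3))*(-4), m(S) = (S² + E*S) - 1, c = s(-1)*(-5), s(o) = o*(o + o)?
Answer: 1411344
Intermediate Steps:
s(o) = 2*o² (s(o) = o*(2*o) = 2*o²)
c = -10 (c = (2*(-1)²)*(-5) = (2*1)*(-5) = 2*(-5) = -10)
m(S) = -1 + S² (m(S) = (S² + 0*S) - 1 = (S² + 0) - 1 = S² - 1 = -1 + S²)
O = 1188 (O = ((-1 + (-10)²)*(-3))*(-4) = ((-1 + 100)*(-3))*(-4) = (99*(-3))*(-4) = -297*(-4) = 1188)
O² = 1188² = 1411344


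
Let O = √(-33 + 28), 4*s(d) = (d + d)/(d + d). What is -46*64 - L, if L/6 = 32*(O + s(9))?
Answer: -2992 - 192*I*√5 ≈ -2992.0 - 429.33*I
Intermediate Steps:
s(d) = ¼ (s(d) = ((d + d)/(d + d))/4 = ((2*d)/((2*d)))/4 = ((2*d)*(1/(2*d)))/4 = (¼)*1 = ¼)
O = I*√5 (O = √(-5) = I*√5 ≈ 2.2361*I)
L = 48 + 192*I*√5 (L = 6*(32*(I*√5 + ¼)) = 6*(32*(¼ + I*√5)) = 6*(8 + 32*I*√5) = 48 + 192*I*√5 ≈ 48.0 + 429.33*I)
-46*64 - L = -46*64 - (48 + 192*I*√5) = -2944 + (-48 - 192*I*√5) = -2992 - 192*I*√5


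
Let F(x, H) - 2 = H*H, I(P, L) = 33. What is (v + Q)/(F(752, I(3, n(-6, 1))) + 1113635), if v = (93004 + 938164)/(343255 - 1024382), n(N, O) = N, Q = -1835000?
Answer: -624934538084/379634988101 ≈ -1.6461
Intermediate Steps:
v = -1031168/681127 (v = 1031168/(-681127) = 1031168*(-1/681127) = -1031168/681127 ≈ -1.5139)
F(x, H) = 2 + H² (F(x, H) = 2 + H*H = 2 + H²)
(v + Q)/(F(752, I(3, n(-6, 1))) + 1113635) = (-1031168/681127 - 1835000)/((2 + 33²) + 1113635) = -1249869076168/(681127*((2 + 1089) + 1113635)) = -1249869076168/(681127*(1091 + 1113635)) = -1249869076168/681127/1114726 = -1249869076168/681127*1/1114726 = -624934538084/379634988101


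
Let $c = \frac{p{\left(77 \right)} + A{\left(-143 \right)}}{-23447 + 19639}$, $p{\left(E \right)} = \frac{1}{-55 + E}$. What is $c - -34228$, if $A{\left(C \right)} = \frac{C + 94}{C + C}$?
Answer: $\frac{18638652001}{544544} \approx 34228.0$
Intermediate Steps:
$A{\left(C \right)} = \frac{94 + C}{2 C}$
$c = - \frac{31}{544544}$ ($c = \frac{\frac{1}{-55 + 77} + \frac{94 - 143}{2 \left(-143\right)}}{-23447 + 19639} = \frac{\frac{1}{22} + \frac{1}{2} \left(- \frac{1}{143}\right) \left(-49\right)}{-3808} = \left(\frac{1}{22} + \frac{49}{286}\right) \left(- \frac{1}{3808}\right) = \frac{31}{143} \left(- \frac{1}{3808}\right) = - \frac{31}{544544} \approx -5.6928 \cdot 10^{-5}$)
$c - -34228 = - \frac{31}{544544} - -34228 = - \frac{31}{544544} + 34228 = \frac{18638652001}{544544}$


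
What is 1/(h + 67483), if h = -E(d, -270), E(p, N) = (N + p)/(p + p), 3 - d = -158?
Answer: 322/21729635 ≈ 1.4818e-5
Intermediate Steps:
d = 161 (d = 3 - 1*(-158) = 3 + 158 = 161)
E(p, N) = (N + p)/(2*p) (E(p, N) = (N + p)/((2*p)) = (N + p)*(1/(2*p)) = (N + p)/(2*p))
h = 109/322 (h = -(-270 + 161)/(2*161) = -(-109)/(2*161) = -1*(-109/322) = 109/322 ≈ 0.33851)
1/(h + 67483) = 1/(109/322 + 67483) = 1/(21729635/322) = 322/21729635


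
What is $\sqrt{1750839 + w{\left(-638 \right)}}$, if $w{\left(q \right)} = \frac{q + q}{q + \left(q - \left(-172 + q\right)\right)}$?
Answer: $\frac{5 \sqrt{3802057885}}{233} \approx 1323.2$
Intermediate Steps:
$w{\left(q \right)} = \frac{2 q}{172 + q}$ ($w{\left(q \right)} = \frac{2 q}{q + 172} = \frac{2 q}{172 + q}$)
$\sqrt{1750839 + w{\left(-638 \right)}} = \sqrt{1750839 + 2 \left(-638\right) \frac{1}{172 - 638}} = \sqrt{1750839 + 2 \left(-638\right) \frac{1}{-466}} = \sqrt{1750839 + 2 \left(-638\right) \left(- \frac{1}{466}\right)} = \sqrt{1750839 + \frac{638}{233}} = \sqrt{\frac{407946125}{233}} = \frac{5 \sqrt{3802057885}}{233}$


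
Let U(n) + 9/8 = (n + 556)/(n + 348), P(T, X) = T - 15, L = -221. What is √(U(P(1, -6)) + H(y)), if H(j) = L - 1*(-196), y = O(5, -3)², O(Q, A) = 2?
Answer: I*√10933490/668 ≈ 4.95*I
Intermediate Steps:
P(T, X) = -15 + T
y = 4 (y = 2² = 4)
H(j) = -25 (H(j) = -221 - 1*(-196) = -221 + 196 = -25)
U(n) = -9/8 + (556 + n)/(348 + n) (U(n) = -9/8 + (n + 556)/(n + 348) = -9/8 + (556 + n)/(348 + n))
√(U(P(1, -6)) + H(y)) = √((1316 - (-15 + 1))/(8*(348 + (-15 + 1))) - 25) = √((1316 - 1*(-14))/(8*(348 - 14)) - 25) = √((⅛)*(1316 + 14)/334 - 25) = √((⅛)*(1/334)*1330 - 25) = √(665/1336 - 25) = √(-32735/1336) = I*√10933490/668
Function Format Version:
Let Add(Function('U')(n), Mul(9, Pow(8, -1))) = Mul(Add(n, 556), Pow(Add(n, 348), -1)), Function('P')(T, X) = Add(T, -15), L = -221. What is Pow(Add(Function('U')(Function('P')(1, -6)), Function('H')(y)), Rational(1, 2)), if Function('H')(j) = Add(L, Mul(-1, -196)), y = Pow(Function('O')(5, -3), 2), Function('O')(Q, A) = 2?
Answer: Mul(Rational(1, 668), I, Pow(10933490, Rational(1, 2))) ≈ Mul(4.9500, I)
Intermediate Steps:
Function('P')(T, X) = Add(-15, T)
y = 4 (y = Pow(2, 2) = 4)
Function('H')(j) = -25 (Function('H')(j) = Add(-221, Mul(-1, -196)) = Add(-221, 196) = -25)
Function('U')(n) = Add(Rational(-9, 8), Mul(Pow(Add(348, n), -1), Add(556, n))) (Function('U')(n) = Add(Rational(-9, 8), Mul(Add(n, 556), Pow(Add(n, 348), -1))) = Add(Rational(-9, 8), Mul(Add(556, n), Pow(Add(348, n), -1))) = Add(Rational(-9, 8), Mul(Pow(Add(348, n), -1), Add(556, n))))
Pow(Add(Function('U')(Function('P')(1, -6)), Function('H')(y)), Rational(1, 2)) = Pow(Add(Mul(Rational(1, 8), Pow(Add(348, Add(-15, 1)), -1), Add(1316, Mul(-1, Add(-15, 1)))), -25), Rational(1, 2)) = Pow(Add(Mul(Rational(1, 8), Pow(Add(348, -14), -1), Add(1316, Mul(-1, -14))), -25), Rational(1, 2)) = Pow(Add(Mul(Rational(1, 8), Pow(334, -1), Add(1316, 14)), -25), Rational(1, 2)) = Pow(Add(Mul(Rational(1, 8), Rational(1, 334), 1330), -25), Rational(1, 2)) = Pow(Add(Rational(665, 1336), -25), Rational(1, 2)) = Pow(Rational(-32735, 1336), Rational(1, 2)) = Mul(Rational(1, 668), I, Pow(10933490, Rational(1, 2)))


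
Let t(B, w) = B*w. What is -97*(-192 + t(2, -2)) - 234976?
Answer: -215964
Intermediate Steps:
-97*(-192 + t(2, -2)) - 234976 = -97*(-192 + 2*(-2)) - 234976 = -97*(-192 - 4) - 234976 = -97*(-196) - 234976 = 19012 - 234976 = -215964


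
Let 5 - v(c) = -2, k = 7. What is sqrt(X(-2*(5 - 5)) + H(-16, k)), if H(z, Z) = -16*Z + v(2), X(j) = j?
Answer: I*sqrt(105) ≈ 10.247*I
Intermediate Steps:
v(c) = 7 (v(c) = 5 - 1*(-2) = 5 + 2 = 7)
H(z, Z) = 7 - 16*Z (H(z, Z) = -16*Z + 7 = 7 - 16*Z)
sqrt(X(-2*(5 - 5)) + H(-16, k)) = sqrt(-2*(5 - 5) + (7 - 16*7)) = sqrt(-2*0 + (7 - 112)) = sqrt(0 - 105) = sqrt(-105) = I*sqrt(105)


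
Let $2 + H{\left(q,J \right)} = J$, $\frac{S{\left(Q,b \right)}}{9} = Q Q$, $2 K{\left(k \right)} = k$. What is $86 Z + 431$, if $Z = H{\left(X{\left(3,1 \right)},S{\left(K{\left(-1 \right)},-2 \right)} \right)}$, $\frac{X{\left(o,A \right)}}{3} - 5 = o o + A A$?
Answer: $\frac{905}{2} \approx 452.5$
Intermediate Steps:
$X{\left(o,A \right)} = 15 + 3 A^{2} + 3 o^{2}$ ($X{\left(o,A \right)} = 15 + 3 \left(o o + A A\right) = 15 + 3 \left(o^{2} + A^{2}\right) = 15 + 3 \left(A^{2} + o^{2}\right) = 15 + \left(3 A^{2} + 3 o^{2}\right) = 15 + 3 A^{2} + 3 o^{2}$)
$K{\left(k \right)} = \frac{k}{2}$
$S{\left(Q,b \right)} = 9 Q^{2}$ ($S{\left(Q,b \right)} = 9 Q Q = 9 Q^{2}$)
$H{\left(q,J \right)} = -2 + J$
$Z = \frac{1}{4}$ ($Z = -2 + 9 \left(\frac{1}{2} \left(-1\right)\right)^{2} = -2 + 9 \left(- \frac{1}{2}\right)^{2} = -2 + 9 \cdot \frac{1}{4} = -2 + \frac{9}{4} = \frac{1}{4} \approx 0.25$)
$86 Z + 431 = 86 \cdot \frac{1}{4} + 431 = \frac{43}{2} + 431 = \frac{905}{2}$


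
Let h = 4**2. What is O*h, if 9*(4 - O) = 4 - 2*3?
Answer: 608/9 ≈ 67.556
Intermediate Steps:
O = 38/9 (O = 4 - (4 - 2*3)/9 = 4 - (4 - 6)/9 = 4 - 1/9*(-2) = 4 + 2/9 = 38/9 ≈ 4.2222)
h = 16
O*h = (38/9)*16 = 608/9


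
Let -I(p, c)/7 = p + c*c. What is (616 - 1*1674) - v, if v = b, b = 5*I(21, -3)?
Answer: -8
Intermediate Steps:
I(p, c) = -7*p - 7*c**2 (I(p, c) = -7*(p + c*c) = -7*(p + c**2) = -7*p - 7*c**2)
b = -1050 (b = 5*(-7*21 - 7*(-3)**2) = 5*(-147 - 7*9) = 5*(-147 - 63) = 5*(-210) = -1050)
v = -1050
(616 - 1*1674) - v = (616 - 1*1674) - 1*(-1050) = (616 - 1674) + 1050 = -1058 + 1050 = -8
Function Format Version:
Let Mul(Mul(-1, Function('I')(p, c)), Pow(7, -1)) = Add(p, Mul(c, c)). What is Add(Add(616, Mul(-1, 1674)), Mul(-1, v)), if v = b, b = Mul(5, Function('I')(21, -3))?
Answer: -8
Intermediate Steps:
Function('I')(p, c) = Add(Mul(-7, p), Mul(-7, Pow(c, 2))) (Function('I')(p, c) = Mul(-7, Add(p, Mul(c, c))) = Mul(-7, Add(p, Pow(c, 2))) = Add(Mul(-7, p), Mul(-7, Pow(c, 2))))
b = -1050 (b = Mul(5, Add(Mul(-7, 21), Mul(-7, Pow(-3, 2)))) = Mul(5, Add(-147, Mul(-7, 9))) = Mul(5, Add(-147, -63)) = Mul(5, -210) = -1050)
v = -1050
Add(Add(616, Mul(-1, 1674)), Mul(-1, v)) = Add(Add(616, Mul(-1, 1674)), Mul(-1, -1050)) = Add(Add(616, -1674), 1050) = Add(-1058, 1050) = -8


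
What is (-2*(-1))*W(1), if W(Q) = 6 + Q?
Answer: 14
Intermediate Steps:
(-2*(-1))*W(1) = (-2*(-1))*(6 + 1) = 2*7 = 14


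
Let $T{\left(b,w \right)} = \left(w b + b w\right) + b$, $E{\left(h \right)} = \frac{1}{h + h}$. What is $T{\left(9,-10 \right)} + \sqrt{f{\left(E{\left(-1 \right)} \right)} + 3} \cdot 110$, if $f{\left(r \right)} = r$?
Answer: $-171 + 55 \sqrt{10} \approx 2.9253$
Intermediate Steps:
$E{\left(h \right)} = \frac{1}{2 h}$
$T{\left(b,w \right)} = b + 2 b w$ ($T{\left(b,w \right)} = \left(b w + b w\right) + b = 2 b w + b = b + 2 b w$)
$T{\left(9,-10 \right)} + \sqrt{f{\left(E{\left(-1 \right)} \right)} + 3} \cdot 110 = 9 \left(1 + 2 \left(-10\right)\right) + \sqrt{\frac{1}{2 \left(-1\right)} + 3} \cdot 110 = 9 \left(1 - 20\right) + \sqrt{\frac{1}{2} \left(-1\right) + 3} \cdot 110 = 9 \left(-19\right) + \sqrt{- \frac{1}{2} + 3} \cdot 110 = -171 + \sqrt{\frac{5}{2}} \cdot 110 = -171 + \frac{\sqrt{10}}{2} \cdot 110 = -171 + 55 \sqrt{10}$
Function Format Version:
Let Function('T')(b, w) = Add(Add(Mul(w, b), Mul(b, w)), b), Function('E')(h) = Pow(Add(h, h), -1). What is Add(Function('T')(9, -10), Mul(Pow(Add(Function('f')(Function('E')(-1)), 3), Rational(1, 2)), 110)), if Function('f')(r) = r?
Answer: Add(-171, Mul(55, Pow(10, Rational(1, 2)))) ≈ 2.9253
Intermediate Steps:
Function('E')(h) = Mul(Rational(1, 2), Pow(h, -1)) (Function('E')(h) = Pow(Mul(2, h), -1) = Mul(Rational(1, 2), Pow(h, -1)))
Function('T')(b, w) = Add(b, Mul(2, b, w)) (Function('T')(b, w) = Add(Add(Mul(b, w), Mul(b, w)), b) = Add(Mul(2, b, w), b) = Add(b, Mul(2, b, w)))
Add(Function('T')(9, -10), Mul(Pow(Add(Function('f')(Function('E')(-1)), 3), Rational(1, 2)), 110)) = Add(Mul(9, Add(1, Mul(2, -10))), Mul(Pow(Add(Mul(Rational(1, 2), Pow(-1, -1)), 3), Rational(1, 2)), 110)) = Add(Mul(9, Add(1, -20)), Mul(Pow(Add(Mul(Rational(1, 2), -1), 3), Rational(1, 2)), 110)) = Add(Mul(9, -19), Mul(Pow(Add(Rational(-1, 2), 3), Rational(1, 2)), 110)) = Add(-171, Mul(Pow(Rational(5, 2), Rational(1, 2)), 110)) = Add(-171, Mul(Mul(Rational(1, 2), Pow(10, Rational(1, 2))), 110)) = Add(-171, Mul(55, Pow(10, Rational(1, 2))))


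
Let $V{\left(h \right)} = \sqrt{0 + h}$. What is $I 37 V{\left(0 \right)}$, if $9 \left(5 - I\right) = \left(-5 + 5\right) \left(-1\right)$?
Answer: $0$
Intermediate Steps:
$V{\left(h \right)} = \sqrt{h}$
$I = 5$ ($I = 5 - \frac{\left(-5 + 5\right) \left(-1\right)}{9} = 5 - \frac{0 \left(-1\right)}{9} = 5 - 0 = 5 + 0 = 5$)
$I 37 V{\left(0 \right)} = 5 \cdot 37 \sqrt{0} = 5 \cdot 37 \cdot 0 = 5 \cdot 0 = 0$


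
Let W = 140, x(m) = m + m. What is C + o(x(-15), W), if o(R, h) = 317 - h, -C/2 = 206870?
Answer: -413563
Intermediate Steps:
C = -413740 (C = -2*206870 = -413740)
x(m) = 2*m
C + o(x(-15), W) = -413740 + (317 - 1*140) = -413740 + (317 - 140) = -413740 + 177 = -413563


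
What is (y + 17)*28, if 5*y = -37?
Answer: 1344/5 ≈ 268.80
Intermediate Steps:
y = -37/5 (y = (1/5)*(-37) = -37/5 ≈ -7.4000)
(y + 17)*28 = (-37/5 + 17)*28 = (48/5)*28 = 1344/5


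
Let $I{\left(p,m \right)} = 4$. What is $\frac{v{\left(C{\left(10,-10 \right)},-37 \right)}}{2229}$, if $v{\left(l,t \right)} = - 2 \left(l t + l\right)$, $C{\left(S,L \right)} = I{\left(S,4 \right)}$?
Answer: $\frac{96}{743} \approx 0.12921$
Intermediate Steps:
$C{\left(S,L \right)} = 4$
$v{\left(l,t \right)} = - 2 l - 2 l t$ ($v{\left(l,t \right)} = - 2 \left(l + l t\right) = - 2 l - 2 l t$)
$\frac{v{\left(C{\left(10,-10 \right)},-37 \right)}}{2229} = \frac{\left(-2\right) 4 \left(1 - 37\right)}{2229} = \left(-2\right) 4 \left(-36\right) \frac{1}{2229} = 288 \cdot \frac{1}{2229} = \frac{96}{743}$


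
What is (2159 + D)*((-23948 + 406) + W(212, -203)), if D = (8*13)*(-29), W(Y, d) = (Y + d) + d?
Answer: 20341752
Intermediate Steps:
W(Y, d) = Y + 2*d
D = -3016 (D = 104*(-29) = -3016)
(2159 + D)*((-23948 + 406) + W(212, -203)) = (2159 - 3016)*((-23948 + 406) + (212 + 2*(-203))) = -857*(-23542 + (212 - 406)) = -857*(-23542 - 194) = -857*(-23736) = 20341752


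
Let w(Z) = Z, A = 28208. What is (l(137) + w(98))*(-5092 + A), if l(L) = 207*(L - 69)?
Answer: 327646184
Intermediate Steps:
l(L) = -14283 + 207*L (l(L) = 207*(-69 + L) = -14283 + 207*L)
(l(137) + w(98))*(-5092 + A) = ((-14283 + 207*137) + 98)*(-5092 + 28208) = ((-14283 + 28359) + 98)*23116 = (14076 + 98)*23116 = 14174*23116 = 327646184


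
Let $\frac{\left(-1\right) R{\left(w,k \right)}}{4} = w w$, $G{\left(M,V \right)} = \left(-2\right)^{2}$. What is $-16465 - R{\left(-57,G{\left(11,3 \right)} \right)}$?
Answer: $-3469$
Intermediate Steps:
$G{\left(M,V \right)} = 4$
$R{\left(w,k \right)} = - 4 w^{2}$ ($R{\left(w,k \right)} = - 4 w w = - 4 w^{2}$)
$-16465 - R{\left(-57,G{\left(11,3 \right)} \right)} = -16465 - - 4 \left(-57\right)^{2} = -16465 - \left(-4\right) 3249 = -16465 - -12996 = -16465 + 12996 = -3469$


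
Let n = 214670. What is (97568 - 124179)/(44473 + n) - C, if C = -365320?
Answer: 94670094149/259143 ≈ 3.6532e+5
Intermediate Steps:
(97568 - 124179)/(44473 + n) - C = (97568 - 124179)/(44473 + 214670) - 1*(-365320) = -26611/259143 + 365320 = 94670094149/259143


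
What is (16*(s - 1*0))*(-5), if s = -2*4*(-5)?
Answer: -3200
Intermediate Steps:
s = 40 (s = -8*(-5) = 40)
(16*(s - 1*0))*(-5) = (16*(40 - 1*0))*(-5) = (16*(40 + 0))*(-5) = (16*40)*(-5) = 640*(-5) = -3200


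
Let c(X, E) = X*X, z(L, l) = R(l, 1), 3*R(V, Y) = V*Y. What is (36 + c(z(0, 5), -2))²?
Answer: 121801/81 ≈ 1503.7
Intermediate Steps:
R(V, Y) = V*Y/3 (R(V, Y) = (V*Y)/3 = V*Y/3)
z(L, l) = l/3 (z(L, l) = (⅓)*l*1 = l/3)
c(X, E) = X²
(36 + c(z(0, 5), -2))² = (36 + ((⅓)*5)²)² = (36 + (5/3)²)² = (36 + 25/9)² = (349/9)² = 121801/81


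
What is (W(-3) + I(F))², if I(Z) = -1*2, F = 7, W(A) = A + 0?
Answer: 25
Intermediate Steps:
W(A) = A
I(Z) = -2
(W(-3) + I(F))² = (-3 - 2)² = (-5)² = 25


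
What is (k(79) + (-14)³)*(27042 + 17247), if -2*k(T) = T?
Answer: -246556863/2 ≈ -1.2328e+8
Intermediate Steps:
k(T) = -T/2
(k(79) + (-14)³)*(27042 + 17247) = (-½*79 + (-14)³)*(27042 + 17247) = (-79/2 - 2744)*44289 = -5567/2*44289 = -246556863/2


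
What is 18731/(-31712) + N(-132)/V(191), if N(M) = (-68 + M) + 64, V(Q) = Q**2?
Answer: -687638443/1156885472 ≈ -0.59439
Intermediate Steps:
N(M) = -4 + M
18731/(-31712) + N(-132)/V(191) = 18731/(-31712) + (-4 - 132)/(191**2) = 18731*(-1/31712) - 136/36481 = -18731/31712 - 136*1/36481 = -18731/31712 - 136/36481 = -687638443/1156885472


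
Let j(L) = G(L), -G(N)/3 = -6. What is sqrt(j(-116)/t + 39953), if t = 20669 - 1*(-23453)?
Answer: sqrt(19444634715662)/22061 ≈ 199.88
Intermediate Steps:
G(N) = 18 (G(N) = -3*(-6) = 18)
j(L) = 18
t = 44122 (t = 20669 + 23453 = 44122)
sqrt(j(-116)/t + 39953) = sqrt(18/44122 + 39953) = sqrt(18*(1/44122) + 39953) = sqrt(9/22061 + 39953) = sqrt(881403142/22061) = sqrt(19444634715662)/22061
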